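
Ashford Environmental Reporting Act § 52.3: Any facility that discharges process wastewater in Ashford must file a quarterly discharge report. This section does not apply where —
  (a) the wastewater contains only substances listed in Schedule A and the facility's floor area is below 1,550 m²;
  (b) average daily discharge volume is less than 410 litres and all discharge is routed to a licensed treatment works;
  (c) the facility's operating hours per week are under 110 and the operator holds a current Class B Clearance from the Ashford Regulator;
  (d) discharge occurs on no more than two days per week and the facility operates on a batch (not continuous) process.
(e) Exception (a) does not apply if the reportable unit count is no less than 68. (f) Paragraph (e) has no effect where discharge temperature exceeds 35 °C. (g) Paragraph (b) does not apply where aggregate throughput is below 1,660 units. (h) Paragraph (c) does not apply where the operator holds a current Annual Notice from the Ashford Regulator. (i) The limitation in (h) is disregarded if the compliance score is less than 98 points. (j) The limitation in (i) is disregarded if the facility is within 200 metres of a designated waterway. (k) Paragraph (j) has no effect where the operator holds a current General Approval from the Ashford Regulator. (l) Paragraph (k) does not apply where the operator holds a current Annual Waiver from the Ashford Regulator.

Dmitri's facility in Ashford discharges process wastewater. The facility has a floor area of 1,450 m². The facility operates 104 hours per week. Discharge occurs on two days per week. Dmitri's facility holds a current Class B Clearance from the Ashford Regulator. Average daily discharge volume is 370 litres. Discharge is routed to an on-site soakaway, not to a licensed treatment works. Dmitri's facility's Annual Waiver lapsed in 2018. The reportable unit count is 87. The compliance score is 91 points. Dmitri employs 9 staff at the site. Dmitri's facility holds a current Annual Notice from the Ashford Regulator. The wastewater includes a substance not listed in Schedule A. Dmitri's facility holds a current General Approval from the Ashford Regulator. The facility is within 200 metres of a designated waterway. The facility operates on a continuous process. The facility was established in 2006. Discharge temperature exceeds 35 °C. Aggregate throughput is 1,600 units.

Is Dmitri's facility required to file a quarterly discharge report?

Exception (a) fails — the wastewater includes a non-Schedule-A substance.
Exception (b) requires that all discharge is routed to a licensed treatment works; but discharge is not routed to a licensed treatment works, so (b) is unavailable.
All of (c)'s requirements are met (the facility's operating hours per week are 104, under the 110 limit; a current Class B Clearance is held). As to paragraphs (h)–(l): (h) would limit (c) — a current Annual Notice is held — but (i) sets (h) aside: (i) is triggered — the compliance score is 91 points, less than the 98 points limit. (j) would limit (i) — the facility is within 200 m of a designated waterway — but (k) sets (j) aside: (k) applies — a current General Approval is held. (l) is inapplicable (no current Annual Waiver is held), so (k) stands. So (c) applies.
Exception (d) requires that the facility operates on a batch (not continuous) process; but the facility operates on a continuous process, so (d) is unavailable.

No — exception (c) applies; Dmitri's facility is not required to file a quarterly discharge report.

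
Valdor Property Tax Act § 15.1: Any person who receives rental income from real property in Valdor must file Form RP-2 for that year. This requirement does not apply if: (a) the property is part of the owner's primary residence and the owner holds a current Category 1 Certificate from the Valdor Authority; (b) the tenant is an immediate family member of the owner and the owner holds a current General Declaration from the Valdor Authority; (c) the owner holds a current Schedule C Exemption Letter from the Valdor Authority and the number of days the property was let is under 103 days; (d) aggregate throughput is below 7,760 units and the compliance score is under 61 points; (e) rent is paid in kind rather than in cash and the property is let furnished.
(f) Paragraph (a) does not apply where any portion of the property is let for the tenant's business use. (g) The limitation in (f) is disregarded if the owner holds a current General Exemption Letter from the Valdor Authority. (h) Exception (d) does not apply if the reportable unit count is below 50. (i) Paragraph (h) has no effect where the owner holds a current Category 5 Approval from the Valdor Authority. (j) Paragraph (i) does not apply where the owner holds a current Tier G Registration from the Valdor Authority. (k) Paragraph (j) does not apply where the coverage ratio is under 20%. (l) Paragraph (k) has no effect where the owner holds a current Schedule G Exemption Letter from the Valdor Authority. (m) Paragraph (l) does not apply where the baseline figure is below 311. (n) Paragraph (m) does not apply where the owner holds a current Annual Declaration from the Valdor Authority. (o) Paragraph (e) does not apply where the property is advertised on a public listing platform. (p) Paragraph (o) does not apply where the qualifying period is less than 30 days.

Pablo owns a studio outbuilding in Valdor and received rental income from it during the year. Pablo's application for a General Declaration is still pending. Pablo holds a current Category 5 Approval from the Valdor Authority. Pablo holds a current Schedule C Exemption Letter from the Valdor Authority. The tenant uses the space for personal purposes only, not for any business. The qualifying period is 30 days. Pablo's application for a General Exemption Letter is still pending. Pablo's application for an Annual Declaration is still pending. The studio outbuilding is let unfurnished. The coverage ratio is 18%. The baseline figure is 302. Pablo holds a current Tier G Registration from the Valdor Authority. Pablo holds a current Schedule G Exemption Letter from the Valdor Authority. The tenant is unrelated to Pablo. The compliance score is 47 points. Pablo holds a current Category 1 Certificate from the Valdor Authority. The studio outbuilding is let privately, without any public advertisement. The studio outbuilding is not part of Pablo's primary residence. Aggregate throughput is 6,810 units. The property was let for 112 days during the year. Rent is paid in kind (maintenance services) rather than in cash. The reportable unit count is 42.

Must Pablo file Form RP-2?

No — exception (d) applies; Pablo is not required to file Form RP-2.

Exception (a) does not apply: the studio outbuilding is not part of the primary residence.
Exception (b) does not apply: the tenant is unrelated to the owner.
Exception (c) requires that the number of days the property was let is under 103 days; but the number of days the property was let is 112 days, not under 103 days, so (c) is unavailable.
All of (d)'s requirements are met (aggregate throughput is 6,810 units, below the 7,760 units limit; the compliance score is 47 points, under the 61 points limit). Under paragraphs (h)–(n): (h) is triggered (the reportable unit count is 42, below the 50 limit), but is itself disapplied by (i): (i) operates against (h): a current Category 5 Approval is held. (j) would limit (i) — a current Tier G Registration is held — but (k) sets (j) aside: (k) operates against (j): the coverage ratio is 18%, under the 20% limit. (l) would limit (k) — a current Schedule G Exemption Letter is held — but (m) sets (l) aside: (m) operates against (l): the baseline figure is 302, below the 311 limit. (n) is inapplicable (there is no Annual Declaration in force), so (m) stands. So (d) applies.
Exception (e) requires that the property is let furnished; but the property is let unfurnished, so (e) is unavailable.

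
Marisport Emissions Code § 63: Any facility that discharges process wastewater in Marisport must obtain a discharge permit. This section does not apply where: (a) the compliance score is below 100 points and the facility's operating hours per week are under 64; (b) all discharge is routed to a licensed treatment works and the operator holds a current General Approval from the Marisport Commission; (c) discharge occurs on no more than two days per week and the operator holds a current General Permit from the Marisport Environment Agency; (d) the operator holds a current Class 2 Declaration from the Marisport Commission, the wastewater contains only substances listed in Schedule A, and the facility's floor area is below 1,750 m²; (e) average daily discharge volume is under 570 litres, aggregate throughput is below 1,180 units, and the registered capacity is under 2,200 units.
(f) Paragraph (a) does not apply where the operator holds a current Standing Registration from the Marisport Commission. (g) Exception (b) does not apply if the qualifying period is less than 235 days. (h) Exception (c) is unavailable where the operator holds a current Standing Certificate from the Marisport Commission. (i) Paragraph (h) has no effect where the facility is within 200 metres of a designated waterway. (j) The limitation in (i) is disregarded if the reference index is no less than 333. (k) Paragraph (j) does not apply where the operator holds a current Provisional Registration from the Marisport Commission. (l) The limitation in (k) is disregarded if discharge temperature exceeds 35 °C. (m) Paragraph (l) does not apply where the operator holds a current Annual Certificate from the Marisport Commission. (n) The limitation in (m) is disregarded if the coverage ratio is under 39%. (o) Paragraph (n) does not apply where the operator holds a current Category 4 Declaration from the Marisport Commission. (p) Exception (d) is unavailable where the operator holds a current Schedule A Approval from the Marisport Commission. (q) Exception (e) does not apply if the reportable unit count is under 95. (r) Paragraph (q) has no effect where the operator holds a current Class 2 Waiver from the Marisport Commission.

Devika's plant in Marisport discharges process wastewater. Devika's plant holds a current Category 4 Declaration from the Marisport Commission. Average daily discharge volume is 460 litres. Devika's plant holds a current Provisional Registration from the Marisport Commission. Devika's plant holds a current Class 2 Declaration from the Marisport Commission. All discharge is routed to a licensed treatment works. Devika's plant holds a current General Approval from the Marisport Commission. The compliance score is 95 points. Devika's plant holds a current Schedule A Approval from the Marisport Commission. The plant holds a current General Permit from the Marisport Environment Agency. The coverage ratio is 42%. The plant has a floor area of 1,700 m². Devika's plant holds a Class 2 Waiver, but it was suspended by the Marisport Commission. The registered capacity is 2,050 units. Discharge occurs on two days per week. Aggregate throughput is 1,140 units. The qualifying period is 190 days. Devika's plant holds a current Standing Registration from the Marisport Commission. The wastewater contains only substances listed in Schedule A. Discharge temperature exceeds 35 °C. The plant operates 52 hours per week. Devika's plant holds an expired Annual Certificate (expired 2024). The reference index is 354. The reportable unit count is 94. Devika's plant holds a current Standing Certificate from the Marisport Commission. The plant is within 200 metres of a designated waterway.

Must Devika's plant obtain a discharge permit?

Yes — Devika's plant must obtain a discharge permit.

All of (a)'s requirements are met (the compliance score is 95 points, below the 100 points limit; the facility's operating hours per week are 52, under the 64 limit). But applying paragraph (f): (f) operates against (a): a current Standing Registration is held. (a) is therefore removed.
All of (b)'s requirements are met (discharge is routed to a licensed treatment works; a current General Approval is held). But applying paragraph (g): (g) is engaged — the qualifying period is 190 days, less than the 235 days limit. Exception (b) does not apply.
Exception (c)'s conditions are all satisfied: discharge occurs on no more than two days per week; a current General Permit is held. Turning to paragraphs (h)–(o): (h) operates against (c): a current Standing Certificate is held. (i) is triggered (the plant is within 200 m of a designated waterway), but yields to (j): (j) is engaged — the reference index is 354, meeting the 333 threshold. (k) would limit (j) — a current Provisional Registration is held — but (l) sets (k) aside: (l) is engaged — discharge temperature exceeds 35 °C. (m), which would lift (l), is inapplicable — there is no Annual Certificate in force. (c) is therefore removed.
Exception (d)'s conditions are all satisfied: a current Class 2 Declaration is held; the wastewater is Schedule-A-only; the facility's floor area is 1,700 m², below the 1,750 m² limit. But applying paragraph (p): (p) operates against (d): a current Schedule A Approval is held. (d) is therefore removed.
Exception (e) is satisfied on its face — average daily discharge volume is 460 litres, under the 570 litres limit; aggregate throughput is 1,140 units, below the 1,180 units limit; the registered capacity is 2,050 units, under the 2,200 units limit. Turning to paragraphs (q)–(r): (q) is engaged — the reportable unit count is 94, under the 95 limit. (r), which would lift (q), is not triggered — there is no Class 2 Waiver in force. (e) is therefore removed.
No exception applies. The general rule governs.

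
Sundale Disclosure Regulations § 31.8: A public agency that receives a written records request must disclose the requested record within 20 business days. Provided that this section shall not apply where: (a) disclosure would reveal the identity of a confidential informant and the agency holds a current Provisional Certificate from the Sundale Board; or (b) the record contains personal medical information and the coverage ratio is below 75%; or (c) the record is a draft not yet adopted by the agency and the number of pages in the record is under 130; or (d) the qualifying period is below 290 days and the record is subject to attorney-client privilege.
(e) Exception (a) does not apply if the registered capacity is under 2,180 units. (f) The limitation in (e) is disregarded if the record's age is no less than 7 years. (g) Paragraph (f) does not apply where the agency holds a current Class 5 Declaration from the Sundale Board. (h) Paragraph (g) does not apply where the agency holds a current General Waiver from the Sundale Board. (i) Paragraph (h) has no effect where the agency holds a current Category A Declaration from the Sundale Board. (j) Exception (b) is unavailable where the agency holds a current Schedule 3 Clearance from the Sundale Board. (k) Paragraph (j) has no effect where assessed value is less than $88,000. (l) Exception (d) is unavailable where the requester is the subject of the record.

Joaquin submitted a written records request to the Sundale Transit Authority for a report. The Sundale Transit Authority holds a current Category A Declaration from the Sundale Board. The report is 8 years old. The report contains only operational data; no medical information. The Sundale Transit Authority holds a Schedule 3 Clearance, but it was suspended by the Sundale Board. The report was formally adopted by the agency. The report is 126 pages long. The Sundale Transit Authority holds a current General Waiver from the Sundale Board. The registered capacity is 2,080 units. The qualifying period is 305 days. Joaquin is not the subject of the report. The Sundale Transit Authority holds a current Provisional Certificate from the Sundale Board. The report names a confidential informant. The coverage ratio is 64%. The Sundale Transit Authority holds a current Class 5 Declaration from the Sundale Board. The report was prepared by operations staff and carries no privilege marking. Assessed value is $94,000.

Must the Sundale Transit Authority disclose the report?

Yes — the Sundale Transit Authority must disclose the report.

All of (a)'s requirements are met (the report names a confidential informant; a current Provisional Certificate is held). Turning to paragraphs (e)–(i): (e) operates against (a): the registered capacity is 2,080 units, under the 2,180 units limit. (f) would limit (e) — the record's age is 8 years, meeting the 7 years threshold — but (g) sets (f) aside: (g) operates — a current Class 5 Declaration is held. (h) would limit (g) — a current General Waiver is held — but (i) sets (h) aside: (i) operates against (h): a current Category A Declaration is held. Exception (a) does not apply.
Exception (b) requires that the record contains personal medical information; but the report contains only operational data, so (b) is unavailable.
Exception (c) requires that the record is a draft not yet adopted by the agency; but the report has been formally adopted, so (c) is unavailable.
Exception (d) does not apply: the qualifying period is 305 days, not below 290 days.
Every exception is unavailable, so the rule governs.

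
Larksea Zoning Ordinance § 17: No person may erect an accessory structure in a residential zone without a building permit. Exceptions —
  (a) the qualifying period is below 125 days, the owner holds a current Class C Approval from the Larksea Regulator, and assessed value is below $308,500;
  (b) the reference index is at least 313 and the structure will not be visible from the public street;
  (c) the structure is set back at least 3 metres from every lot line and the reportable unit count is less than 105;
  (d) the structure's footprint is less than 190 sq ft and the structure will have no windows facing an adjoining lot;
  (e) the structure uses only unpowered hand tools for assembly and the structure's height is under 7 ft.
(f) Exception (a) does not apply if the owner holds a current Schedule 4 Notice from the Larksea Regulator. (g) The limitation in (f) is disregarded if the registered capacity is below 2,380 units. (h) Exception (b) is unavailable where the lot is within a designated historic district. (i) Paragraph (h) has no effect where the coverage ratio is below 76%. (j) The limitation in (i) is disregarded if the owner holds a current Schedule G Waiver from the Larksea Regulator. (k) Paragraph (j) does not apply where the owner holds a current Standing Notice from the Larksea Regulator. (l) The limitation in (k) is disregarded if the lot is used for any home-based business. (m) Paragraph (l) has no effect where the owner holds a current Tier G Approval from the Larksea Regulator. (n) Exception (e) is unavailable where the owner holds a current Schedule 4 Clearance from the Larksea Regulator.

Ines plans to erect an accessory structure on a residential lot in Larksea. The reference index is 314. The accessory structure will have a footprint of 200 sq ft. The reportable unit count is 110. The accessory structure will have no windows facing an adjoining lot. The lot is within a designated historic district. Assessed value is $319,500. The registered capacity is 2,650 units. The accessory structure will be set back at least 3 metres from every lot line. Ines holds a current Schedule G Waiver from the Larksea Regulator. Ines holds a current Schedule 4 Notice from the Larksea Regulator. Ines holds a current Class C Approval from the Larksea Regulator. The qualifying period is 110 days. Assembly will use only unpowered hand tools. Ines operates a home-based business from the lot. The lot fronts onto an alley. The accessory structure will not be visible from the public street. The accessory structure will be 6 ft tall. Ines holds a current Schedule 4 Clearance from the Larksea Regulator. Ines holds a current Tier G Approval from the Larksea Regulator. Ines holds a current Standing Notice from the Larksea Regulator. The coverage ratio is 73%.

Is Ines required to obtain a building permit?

Exception (a) fails — assessed value is $319,500, not below $308,500.
All of (b)'s requirements are met (the reference index is 314, meeting the 313 threshold; the structure will not be visible from the street). As to paragraphs (h)–(m): (h) operates (the lot is in a historic district), but is overridden by (i): (i) operates against (h): the coverage ratio is 73%, below the 76% limit. (j) applies (a current Schedule G Waiver is held), but yields to (k): (k) operates — a current Standing Notice is held. (l) would limit (k) — a home-based business operates on the lot — but (m) sets (l) aside: (m) is triggered — a current Tier G Approval is held. (b) remains available.
Exception (c) does not apply: the reportable unit count is 110, not less than 105.
Exception (d) does not apply: the structure's footprint is 200 sq ft, not less than 190 sq ft.
All of (e)'s requirements are met (assembly uses only hand tools; the structure's height is 6 ft, under the 7 ft limit). Turning to paragraph (n): (n) operates — a current Schedule 4 Clearance is held. Exception (e) does not apply.

No — exception (b) applies; Ines does not need a building permit.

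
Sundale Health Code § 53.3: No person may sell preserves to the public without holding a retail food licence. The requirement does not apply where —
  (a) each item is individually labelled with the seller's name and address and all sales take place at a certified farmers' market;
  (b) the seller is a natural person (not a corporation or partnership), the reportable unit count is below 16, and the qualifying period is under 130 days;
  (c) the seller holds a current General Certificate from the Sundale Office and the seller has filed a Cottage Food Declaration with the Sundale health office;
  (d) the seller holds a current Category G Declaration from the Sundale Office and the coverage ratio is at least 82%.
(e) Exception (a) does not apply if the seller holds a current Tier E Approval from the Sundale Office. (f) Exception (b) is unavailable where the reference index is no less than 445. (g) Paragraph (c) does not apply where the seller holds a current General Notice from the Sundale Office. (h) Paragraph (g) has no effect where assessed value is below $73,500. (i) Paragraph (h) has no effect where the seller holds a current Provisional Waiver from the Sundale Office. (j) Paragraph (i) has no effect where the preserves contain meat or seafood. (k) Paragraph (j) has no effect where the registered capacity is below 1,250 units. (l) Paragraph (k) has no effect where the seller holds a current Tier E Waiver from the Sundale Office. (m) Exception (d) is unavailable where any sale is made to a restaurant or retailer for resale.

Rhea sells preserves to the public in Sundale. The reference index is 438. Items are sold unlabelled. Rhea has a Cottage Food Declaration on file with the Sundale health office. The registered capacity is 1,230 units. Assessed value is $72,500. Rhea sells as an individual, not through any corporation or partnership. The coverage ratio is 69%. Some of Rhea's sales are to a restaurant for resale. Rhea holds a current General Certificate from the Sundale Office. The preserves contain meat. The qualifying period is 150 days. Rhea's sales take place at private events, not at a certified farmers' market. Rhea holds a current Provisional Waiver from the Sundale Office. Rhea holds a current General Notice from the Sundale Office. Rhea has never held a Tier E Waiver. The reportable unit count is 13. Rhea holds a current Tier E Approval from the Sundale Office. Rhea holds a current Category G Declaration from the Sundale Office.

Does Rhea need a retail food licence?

Exception (a) fails — items are sold unlabelled.
Exception (b) requires that the qualifying period is under 130 days; but the qualifying period is 150 days, not under 130 days, so (b) is unavailable.
Exception (c) is satisfied on its face — a current General Certificate is held; a Cottage Food Declaration is on file. But: (g) operates against (c): a current General Notice is held. (h) operates (assessed value is $72,500, below the $73,500 limit), but yields to (i): (i) operates against (h): a current Provisional Waiver is held. (j) would limit (i) — the preserves contain meat — but (k) sets (j) aside: (k) is triggered — the registered capacity is 1,230 units, below the 1,250 units limit. (l), which would lift (k), does not operate here — there is no Tier E Waiver in force. (c) is therefore removed.
Exception (d) fails — the coverage ratio is 69%, short of 82%.
None of the exceptions is available; § 53.3 applies in full.

Yes — Rhea must hold a retail food licence.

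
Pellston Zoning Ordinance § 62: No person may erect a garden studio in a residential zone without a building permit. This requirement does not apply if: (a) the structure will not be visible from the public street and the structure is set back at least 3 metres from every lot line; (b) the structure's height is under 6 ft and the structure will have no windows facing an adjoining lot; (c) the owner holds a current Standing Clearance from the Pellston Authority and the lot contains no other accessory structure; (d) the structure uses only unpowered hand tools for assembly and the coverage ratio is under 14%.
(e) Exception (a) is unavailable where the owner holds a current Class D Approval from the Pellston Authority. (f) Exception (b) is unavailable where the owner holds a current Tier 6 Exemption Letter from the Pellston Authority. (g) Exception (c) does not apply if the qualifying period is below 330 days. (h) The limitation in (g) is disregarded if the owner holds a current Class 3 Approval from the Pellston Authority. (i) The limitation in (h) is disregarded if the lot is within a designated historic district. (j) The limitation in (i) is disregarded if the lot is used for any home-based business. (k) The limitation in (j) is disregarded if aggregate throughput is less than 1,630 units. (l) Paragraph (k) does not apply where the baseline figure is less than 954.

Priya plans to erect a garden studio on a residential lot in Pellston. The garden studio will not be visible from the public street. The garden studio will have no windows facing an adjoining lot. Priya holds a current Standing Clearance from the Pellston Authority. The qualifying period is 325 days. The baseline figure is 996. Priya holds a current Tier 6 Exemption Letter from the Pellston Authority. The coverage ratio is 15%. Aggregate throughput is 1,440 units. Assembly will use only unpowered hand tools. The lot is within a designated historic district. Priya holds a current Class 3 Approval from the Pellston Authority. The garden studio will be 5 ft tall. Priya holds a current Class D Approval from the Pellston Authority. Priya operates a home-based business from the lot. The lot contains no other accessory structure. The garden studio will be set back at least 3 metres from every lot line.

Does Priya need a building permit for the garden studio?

Yes — Priya must obtain a building permit.

Exception (a): the structure will not be visible from the street; the setback is at least 3 m on every side — every condition holds. But: (e) operates against (a): a current Class D Approval is held. (a) is therefore removed.
Exception (b): the structure's height is 5 ft, under the 6 ft limit; no windows face an adjoining lot — every condition holds. But: (f) operates against (b): a current Tier 6 Exemption Letter is held. Exception (b) does not apply.
Exception (c) is satisfied on its face — a current Standing Clearance is held; the lot has no other accessory structure. But applying paragraphs (g)–(l): (g) operates against (c): the qualifying period is 325 days, below the 330 days limit. (h) is engaged (a current Class 3 Approval is held), but is itself disapplied by (i): (i) is triggered — the lot is in a historic district. (j) would limit (i) — a home-based business operates on the lot — but (k) sets (j) aside: (k) is engaged — aggregate throughput is 1,440 units, less than the 1,630 units limit. (l) is not engaged (the baseline figure is 996, not less than 954), so (k) stands. So (c) is unavailable.
Exception (d) fails — the coverage ratio is 15%, not under 14%.
No exception is made out. Priya falls within the general rule.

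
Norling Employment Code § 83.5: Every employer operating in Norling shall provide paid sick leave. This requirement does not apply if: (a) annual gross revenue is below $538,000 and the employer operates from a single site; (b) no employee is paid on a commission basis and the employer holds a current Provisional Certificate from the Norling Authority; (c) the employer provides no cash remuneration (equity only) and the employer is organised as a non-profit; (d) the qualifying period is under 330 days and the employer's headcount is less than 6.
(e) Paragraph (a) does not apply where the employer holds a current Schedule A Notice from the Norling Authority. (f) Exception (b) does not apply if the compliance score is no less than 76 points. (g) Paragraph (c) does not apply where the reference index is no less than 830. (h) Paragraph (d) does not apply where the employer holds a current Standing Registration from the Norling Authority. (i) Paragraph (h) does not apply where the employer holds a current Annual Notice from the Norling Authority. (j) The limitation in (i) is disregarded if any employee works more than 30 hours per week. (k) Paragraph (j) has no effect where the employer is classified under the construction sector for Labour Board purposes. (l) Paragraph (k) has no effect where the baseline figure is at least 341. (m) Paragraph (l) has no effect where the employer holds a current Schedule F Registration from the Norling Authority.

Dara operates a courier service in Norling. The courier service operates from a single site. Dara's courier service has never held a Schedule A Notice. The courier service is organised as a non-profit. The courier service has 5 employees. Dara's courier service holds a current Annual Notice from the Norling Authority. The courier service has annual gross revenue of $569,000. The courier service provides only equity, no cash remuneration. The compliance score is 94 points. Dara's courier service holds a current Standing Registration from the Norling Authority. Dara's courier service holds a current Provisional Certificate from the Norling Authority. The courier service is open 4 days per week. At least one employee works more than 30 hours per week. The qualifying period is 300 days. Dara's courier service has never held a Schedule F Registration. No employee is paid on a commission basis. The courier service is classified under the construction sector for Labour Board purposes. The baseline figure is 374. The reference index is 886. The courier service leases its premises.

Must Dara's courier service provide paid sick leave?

Yes — Dara's courier service must provide paid sick leave.

Exception (a) does not apply: annual gross revenue is $569,000, not below $538,000.
Exception (b)'s conditions are all satisfied: no employee is paid on commission; a current Provisional Certificate is held. But: (f) is engaged — the compliance score is 94 points, meeting the 76 points threshold. (b) is therefore removed.
Exception (c): remuneration is equity-only; the employer is a non-profit — every condition holds. However, paragraph (g) must be considered: (g) operates against (c): the reference index is 886, meeting the 830 threshold. (c) is therefore removed.
Exception (d)'s conditions are all satisfied: the qualifying period is 300 days, under the 330 days limit; the employer's headcount is 5, less than the 6 limit. Turning to paragraphs (h)–(m): (h) operates against (d): a current Standing Registration is held. (i) is triggered (a current Annual Notice is held), but is overridden by (j): (j) operates against (i): at least one employee exceeds 30 hours/week. (k) would limit (j) — the courier service is classified under the construction sector — but (l) sets (k) aside: (l) operates against (k): the baseline figure is 374, meeting the 341 threshold. (m), which would lift (l), is not triggered — there is no Schedule F Registration in force. (d) is therefore removed.
No exception displaces § 83.5.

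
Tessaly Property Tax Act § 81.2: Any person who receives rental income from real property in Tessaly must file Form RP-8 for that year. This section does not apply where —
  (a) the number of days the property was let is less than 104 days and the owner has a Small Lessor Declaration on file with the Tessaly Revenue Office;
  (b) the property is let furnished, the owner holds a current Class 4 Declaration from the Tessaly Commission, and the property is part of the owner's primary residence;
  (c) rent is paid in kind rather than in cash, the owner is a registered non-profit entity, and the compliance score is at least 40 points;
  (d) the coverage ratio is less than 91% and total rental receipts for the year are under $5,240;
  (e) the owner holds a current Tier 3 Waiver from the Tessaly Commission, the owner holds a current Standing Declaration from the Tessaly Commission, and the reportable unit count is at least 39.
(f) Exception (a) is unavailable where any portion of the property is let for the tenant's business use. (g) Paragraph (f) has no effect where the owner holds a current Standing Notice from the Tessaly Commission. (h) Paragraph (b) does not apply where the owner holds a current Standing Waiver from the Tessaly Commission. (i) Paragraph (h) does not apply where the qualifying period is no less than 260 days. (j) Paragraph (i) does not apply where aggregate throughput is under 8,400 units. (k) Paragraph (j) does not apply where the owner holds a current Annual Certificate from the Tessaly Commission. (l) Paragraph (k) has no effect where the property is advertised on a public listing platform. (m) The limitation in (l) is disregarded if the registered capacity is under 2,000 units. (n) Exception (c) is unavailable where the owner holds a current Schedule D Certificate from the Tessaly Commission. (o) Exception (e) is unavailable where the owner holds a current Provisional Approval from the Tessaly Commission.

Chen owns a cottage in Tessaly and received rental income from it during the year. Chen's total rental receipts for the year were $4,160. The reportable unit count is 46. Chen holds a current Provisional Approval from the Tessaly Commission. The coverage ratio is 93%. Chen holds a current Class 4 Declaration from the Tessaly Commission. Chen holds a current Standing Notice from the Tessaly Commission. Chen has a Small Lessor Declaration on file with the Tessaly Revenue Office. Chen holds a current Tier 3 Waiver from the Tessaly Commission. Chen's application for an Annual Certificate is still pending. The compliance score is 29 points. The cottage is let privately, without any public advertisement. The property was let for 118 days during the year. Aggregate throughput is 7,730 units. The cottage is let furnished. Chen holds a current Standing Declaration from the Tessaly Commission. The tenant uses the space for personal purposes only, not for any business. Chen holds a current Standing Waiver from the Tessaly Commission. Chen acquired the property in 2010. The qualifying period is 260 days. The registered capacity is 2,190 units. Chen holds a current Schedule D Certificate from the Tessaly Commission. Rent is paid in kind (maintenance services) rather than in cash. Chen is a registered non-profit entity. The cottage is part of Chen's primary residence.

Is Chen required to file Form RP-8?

Yes — Chen must file Form RP-8.

Exception (a) does not apply: the number of days the property was let is 118 days, not less than 104 days.
Exception (b): the property is let furnished; a current Class 4 Declaration is held; the cottage is part of the primary residence — every condition holds. But: (h) operates — a current Standing Waiver is held. (i) is engaged (the qualifying period is 260 days, meeting the 260 days threshold), but is set aside by (j): (j) operates against (i): aggregate throughput is 7,730 units, under the 8,400 units limit. (k), which would lift (j), is not engaged — no current Annual Certificate is held. Exception (b) does not apply.
Exception (c) does not apply: the compliance score is 29 points, short of 40 points.
Exception (d) fails — the coverage ratio is 93%, not less than 91%.
Exception (e) is satisfied on its face — a current Tier 3 Waiver is held; a current Standing Declaration is held; the reportable unit count is 46, meeting the 39 threshold. But: (o) is engaged — a current Provisional Approval is held. (e) is therefore removed.
No exception displaces § 81.2.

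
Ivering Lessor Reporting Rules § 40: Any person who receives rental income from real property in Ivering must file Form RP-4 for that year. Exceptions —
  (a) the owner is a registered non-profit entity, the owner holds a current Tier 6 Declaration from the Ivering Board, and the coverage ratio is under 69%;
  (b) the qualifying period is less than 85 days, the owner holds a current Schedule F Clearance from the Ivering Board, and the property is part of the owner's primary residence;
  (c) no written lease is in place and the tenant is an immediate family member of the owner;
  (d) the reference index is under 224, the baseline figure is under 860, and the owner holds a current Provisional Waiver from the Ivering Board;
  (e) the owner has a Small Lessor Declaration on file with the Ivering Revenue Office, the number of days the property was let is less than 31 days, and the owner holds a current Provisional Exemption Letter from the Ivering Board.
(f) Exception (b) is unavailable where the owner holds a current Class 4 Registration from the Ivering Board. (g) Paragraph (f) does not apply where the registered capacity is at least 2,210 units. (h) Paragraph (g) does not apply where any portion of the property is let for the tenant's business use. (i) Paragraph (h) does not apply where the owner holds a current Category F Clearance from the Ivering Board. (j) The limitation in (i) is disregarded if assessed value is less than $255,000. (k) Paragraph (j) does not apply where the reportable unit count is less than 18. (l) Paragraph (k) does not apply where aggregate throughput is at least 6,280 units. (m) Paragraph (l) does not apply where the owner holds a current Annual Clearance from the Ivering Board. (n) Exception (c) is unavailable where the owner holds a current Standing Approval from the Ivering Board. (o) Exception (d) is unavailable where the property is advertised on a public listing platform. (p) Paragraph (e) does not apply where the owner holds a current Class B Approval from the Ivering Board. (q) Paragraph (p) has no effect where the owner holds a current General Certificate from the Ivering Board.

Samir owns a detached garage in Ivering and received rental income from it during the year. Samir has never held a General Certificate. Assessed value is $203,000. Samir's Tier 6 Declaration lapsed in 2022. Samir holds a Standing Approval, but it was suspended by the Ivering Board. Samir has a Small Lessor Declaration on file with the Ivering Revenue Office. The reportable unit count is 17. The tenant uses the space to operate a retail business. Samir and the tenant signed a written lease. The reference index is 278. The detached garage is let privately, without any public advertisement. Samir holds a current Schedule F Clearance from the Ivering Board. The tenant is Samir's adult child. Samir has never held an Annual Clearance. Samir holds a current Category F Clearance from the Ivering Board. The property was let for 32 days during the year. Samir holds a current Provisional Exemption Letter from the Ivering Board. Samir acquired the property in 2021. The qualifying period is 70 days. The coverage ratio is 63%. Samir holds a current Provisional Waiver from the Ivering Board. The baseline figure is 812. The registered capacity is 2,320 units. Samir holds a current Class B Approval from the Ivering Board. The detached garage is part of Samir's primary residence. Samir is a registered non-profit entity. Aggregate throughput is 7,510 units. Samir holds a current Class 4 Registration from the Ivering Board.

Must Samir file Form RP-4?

Yes — Samir must file Form RP-4.

Exception (a) fails — no current Tier 6 Declaration is held.
Exception (b) is satisfied on its face — the qualifying period is 70 days, less than the 85 days limit; a current Schedule F Clearance is held; the detached garage is part of the primary residence. However, paragraphs (f)–(m) must be considered: (f) operates against (b): a current Class 4 Registration is held. (g) is engaged (the registered capacity is 2,320 units, meeting the 2,210 units threshold), but yields to (h): (h) is triggered — the space is let for business use. (i) is engaged (a current Category F Clearance is held), but yields to (j): (j) operates against (i): assessed value is $203,000, less than the $255,000 limit. (k) would limit (j) — the reportable unit count is 17, less than the 18 limit — but (l) sets (k) aside: (l) operates against (k): aggregate throughput is 7,510 units, meeting the 6,280 units threshold. (m) does not operate here (no current Annual Clearance is held), so (l) stands. Exception (b) does not apply.
Exception (c) fails — a written lease is in place.
Exception (d) does not apply: the reference index is 278, not under 224.
Exception (e) does not apply: the number of days the property was let is 32 days, not less than 31 days.
No exception displaces § 40.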